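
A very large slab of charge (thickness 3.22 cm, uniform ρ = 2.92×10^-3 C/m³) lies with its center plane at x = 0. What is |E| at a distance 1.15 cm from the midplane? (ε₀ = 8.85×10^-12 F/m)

|E| ≈ 3.79e6 V/m

By symmetry E is perpendicular to the slab. A Gaussian pillbox from −1.15 cm to +1.15 cm (face area A) lies entirely within the slab.
Q_enc = ρ·(2x)·A and flux = 2EA, so 2EA = 2ρxA/ε₀ ⇒ E = |ρ|x/ε₀.
E = (2.92×10^-3)(0.0115)/(8.85×10^-12) = 3.79×10^6 N/C.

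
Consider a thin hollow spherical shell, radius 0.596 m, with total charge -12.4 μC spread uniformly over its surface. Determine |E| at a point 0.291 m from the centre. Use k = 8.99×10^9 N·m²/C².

E = 0

Take a concentric spherical Gaussian surface of radius r = 0.291 m (inside the shell, r < 0.596 m).
All the charge is outside the Gaussian surface: Q_enc = 0, hence E = 0 everywhere inside the shell.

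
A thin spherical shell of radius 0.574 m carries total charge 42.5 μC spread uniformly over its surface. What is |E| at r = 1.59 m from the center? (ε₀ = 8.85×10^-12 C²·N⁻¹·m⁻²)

E = 1.51×10^5 N/C

Use a concentric Gaussian sphere at r = 1.59 m (r > 0.574 m).
The entire shell is enclosed: Q_enc = 4.25×10^-5 C.
Applying ∮E·dA = Q_enc/ε₀ with Φ = E(4πr²):
E = |Q_enc|/(4πε₀r²) = (4.25e-5)/(4π·8.85×10^-12·(1.59)²) = 1.51×10^5 N/C.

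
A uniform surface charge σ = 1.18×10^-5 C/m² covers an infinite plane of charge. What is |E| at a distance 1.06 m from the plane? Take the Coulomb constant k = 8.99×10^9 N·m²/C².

|E| ≈ 6.67×10^5 N/C

The symmetry is planar: E is normal to the sheet and the same magnitude on both sides. Take a pillbox straddling the sheet with end-cap area A.
Only the two end caps contribute flux: Φ = 2EA. With Q_enc = σA, Gauss's law gives E = |σ|/(2ε₀).
E = 2πk|σ| = 2π(8.99×10^9)(1.18e-5) = 6.67e5 N/C.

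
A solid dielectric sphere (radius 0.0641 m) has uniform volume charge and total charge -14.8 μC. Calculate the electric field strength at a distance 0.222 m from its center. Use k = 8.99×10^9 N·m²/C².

|E| = 2.70e6 N/C

By spherical symmetry E is radial; choose a Gaussian sphere of radius r = 0.222 m (r > R, so the entire charge is enclosed).
Q_enc = -14.8 μC = -1.48×10^-5 C.
Since E is radial and uniform over the Gaussian sphere, Φ = E·4πr² = Q_enc/ε₀.
E = k|Q_enc|/r² = (8.99×10^9)(1.48×10^-5)/(0.222)² = 2.70e6 N/C.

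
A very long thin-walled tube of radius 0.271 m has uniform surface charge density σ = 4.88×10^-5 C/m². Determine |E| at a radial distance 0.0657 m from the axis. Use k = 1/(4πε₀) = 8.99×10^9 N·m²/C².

|E| = 0 V/m

Coaxial Gaussian cylinder, radius r = 0.0657 m, length L (r < 0.271 m, inside the shell).
All the surface charge lies outside this cylinder: Q_enc = 0, hence E = 0.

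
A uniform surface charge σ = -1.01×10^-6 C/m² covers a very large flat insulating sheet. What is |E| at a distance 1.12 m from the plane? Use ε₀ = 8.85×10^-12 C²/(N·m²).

E ≈ 5.71e4 N/C

The symmetry is planar: E is normal to the sheet and the same magnitude on both sides. Take a pillbox straddling the sheet with end-cap area A.
Only the two end caps contribute flux: Φ = 2EA. With Q_enc = σA, Gauss's law gives E = |σ|/(2ε₀).
E = |σ|/(2ε₀) = (1.01×10^-6)/(2·8.85×10^-12) = 5.71×10^4 N/C.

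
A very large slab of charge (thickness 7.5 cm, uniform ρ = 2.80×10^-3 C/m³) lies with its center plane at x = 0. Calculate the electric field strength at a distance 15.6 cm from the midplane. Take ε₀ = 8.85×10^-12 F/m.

The point |x| = 15.6 cm lies outside the slab (half-thickness 0.0375 m). A symmetric pillbox spanning the full slab encloses Q_enc = ρ·d·A.
Flux = 2EA ⇒ E = |ρ|d/(2ε₀), independent of distance outside.
E = (2.80e-3)(0.075)/(2·8.85×10^-12) = 1.19×10^7 N/C.

E = 1.19e7 N/C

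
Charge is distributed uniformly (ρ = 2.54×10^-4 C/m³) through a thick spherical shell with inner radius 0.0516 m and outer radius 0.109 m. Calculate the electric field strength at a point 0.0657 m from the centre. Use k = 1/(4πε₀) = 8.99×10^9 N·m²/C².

Symmetry ⇒ E = E(r) r̂. Gaussian sphere of radius r = 0.0657 m (within the shell material, 0.0516 m < r < 0.109 m).
Only the shell between 0.0516 m and r is enclosed: Q_enc = ρ·(4π/3)(r³ − a³) = (2.54e-4)·(4π/3)·((0.0657)³ − (0.0516)³) = 1.556×10^-7 C.
Applying ∮E·dA = Q_enc/ε₀ with Φ = E(4πr²):
E = k|Q_enc|/r² = (8.99×10^9)(1.556×10^-7)/(0.0657)² = 3.24×10^5 N/C.

3.24×10^5 V/m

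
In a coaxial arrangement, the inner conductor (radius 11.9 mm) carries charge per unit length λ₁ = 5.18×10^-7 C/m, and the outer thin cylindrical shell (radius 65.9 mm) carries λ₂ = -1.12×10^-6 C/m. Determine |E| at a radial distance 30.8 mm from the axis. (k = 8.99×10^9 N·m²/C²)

E ≈ 3.02×10^5 V/m

Coaxial Gaussian cylinder, radius r = 30.8 mm, length L (between the conductors, 11.9 mm < r < 65.9 mm).
The shell at 65.9 mm lies outside the Gaussian surface, so λ_enc = λ₁ = 5.18×10^-7 C/m.
By Gauss's law (flux through the curved wall only), E·2πrL = λ_enc L/ε₀.
E = 2k|λ_enc|/r = 2(8.99×10^9)(5.18×10^-7)/(0.0308) = 3.02×10^5 N/C.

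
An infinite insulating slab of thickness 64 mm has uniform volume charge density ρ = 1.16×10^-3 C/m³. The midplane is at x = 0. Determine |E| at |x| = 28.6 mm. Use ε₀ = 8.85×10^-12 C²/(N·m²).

By symmetry E is perpendicular to the slab. A Gaussian pillbox from −28.6 mm to +28.6 mm (face area A) lies entirely within the slab.
Q_enc = ρ·(2x)·A and flux = 2EA, so 2EA = 2ρxA/ε₀ ⇒ E = |ρ|x/ε₀.
E = (1.16×10^-3)(0.0286)/(8.85×10^-12) = 3.75×10^6 N/C.

E = 3.75e6 V/m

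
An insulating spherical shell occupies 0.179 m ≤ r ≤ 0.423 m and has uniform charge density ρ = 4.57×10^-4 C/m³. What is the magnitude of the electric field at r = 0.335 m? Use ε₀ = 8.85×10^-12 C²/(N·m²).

Use a concentric Gaussian sphere at r = 0.335 m (within the shell material, 0.179 m < r < 0.423 m).
Only the shell between 0.179 m and r is enclosed: Q_enc = ρ·(4π/3)(r³ − a³) = (4.57e-4)·(4π/3)·((0.335)³ − (0.179)³) = 6.099e-5 C.
Gauss's law: E·4πr² = Q_enc/ε₀.
E = |Q_enc|/(4πε₀r²) = (6.099e-5)/(4π·8.85×10^-12·(0.335)²) = 4.89×10^6 N/C.

|E| ≈ 4.89×10^6 N/C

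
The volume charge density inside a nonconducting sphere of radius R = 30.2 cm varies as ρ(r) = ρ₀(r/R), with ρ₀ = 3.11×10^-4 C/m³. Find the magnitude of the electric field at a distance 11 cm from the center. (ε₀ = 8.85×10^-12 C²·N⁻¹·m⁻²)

3.52e5 N/C

By spherical symmetry E is radial; choose a Gaussian sphere of radius r = 11 cm (r < R).
Q_enc = ∫₀^r ρ(r')·4πr'² dr' = (4πρ₀/R) ∫₀^r r'^3 dr' = 4πρ₀ r^4/(4·R) = 4.737×10^-7 C.
By Gauss's law, ∮E·dA = E·4πr² = Q_enc/ε₀.
E = |Q_enc|/(4πε₀r²) = (4.737×10^-7)/(4π·8.85×10^-12·(0.11)²) = 3.52e5 N/C.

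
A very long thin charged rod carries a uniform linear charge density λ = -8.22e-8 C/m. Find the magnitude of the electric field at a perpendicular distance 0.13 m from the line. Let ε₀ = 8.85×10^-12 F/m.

Choose a coaxial cylinder of radius r = 0.13 m (arbitrary length L) as the Gaussian surface.
Q_enc = λL, so λ_enc = -8.22×10^-8 C/m.
By Gauss's law (flux through the curved wall only), E·2πrL = λ_enc L/ε₀.
E = |λ_enc|/(2πε₀r) = (8.22e-8)/(2π·8.85×10^-12·0.13) = 1.14e4 N/C.

|E| ≈ 1.14e4 V/m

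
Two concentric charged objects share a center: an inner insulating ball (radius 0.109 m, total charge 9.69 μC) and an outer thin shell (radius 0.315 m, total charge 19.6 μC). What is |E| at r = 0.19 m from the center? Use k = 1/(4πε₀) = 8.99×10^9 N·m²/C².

Take a concentric spherical Gaussian surface of radius r = 0.19 m (between the bodies, 0.109 m < r < 0.315 m).
Only the inner charge is enclosed; the outer shell contributes nothing inside itself. Q_enc = 9.69 μC = 9.69×10^-6 C.
Gauss's law: E·4πr² = Q_enc/ε₀.
E = k|Q_enc|/r² = (8.99×10^9)(9.69×10^-6)/(0.19)² = 2.41×10^6 N/C.

E = 2.41×10^6 N/C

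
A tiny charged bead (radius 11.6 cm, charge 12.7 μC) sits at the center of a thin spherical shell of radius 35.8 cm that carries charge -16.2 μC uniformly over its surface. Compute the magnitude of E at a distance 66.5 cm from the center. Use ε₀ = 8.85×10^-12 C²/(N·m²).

|E| = 7.12e4 N/C

Symmetry ⇒ E = E(r) r̂. Gaussian sphere of radius r = 66.5 cm (r > 35.8 cm, enclosing both).
Q_enc = (12.7 μC) + (-16.2 μC) = -3.50e-6 C.
Since E is radial and uniform over the Gaussian sphere, Φ = E·4πr² = Q_enc/ε₀.
E = |Q_enc|/(4πε₀r²) = (3.50×10^-6)/(4π·8.85×10^-12·(0.665)²) = 7.12×10^4 N/C.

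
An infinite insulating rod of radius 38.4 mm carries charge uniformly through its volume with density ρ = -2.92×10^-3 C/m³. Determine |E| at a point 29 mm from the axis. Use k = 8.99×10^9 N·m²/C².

Choose a coaxial cylinder of radius r = 29 mm (arbitrary length L) as the Gaussian surface (r < R).
Enclosed charge per unit length: λ_enc = ρ·πr² = (-2.92e-3)π(0.029)² = -7.715e-6 C/m.
By Gauss's law (flux through the curved wall only), E·2πrL = λ_enc L/ε₀.
E = 2k|λ_enc|/r = 2(8.99×10^9)(7.715×10^-6)/(0.029) = 4.78×10^6 N/C.

E ≈ 4.78×10^6 V/m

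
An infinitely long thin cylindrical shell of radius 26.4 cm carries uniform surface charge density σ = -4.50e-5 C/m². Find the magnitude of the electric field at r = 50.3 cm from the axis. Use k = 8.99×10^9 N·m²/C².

E ≈ 2.67×10^6 N/C

Choose a coaxial cylinder of radius r = 50.3 cm (arbitrary length L) as the Gaussian surface (r > 26.4 cm).
The whole shell is enclosed: λ_enc = σ·2πR = (-4.50e-5)·2π·(0.264) = -7.464×10^-5 C/m.
Gauss's law: E·2πrL = λ_enc L/ε₀.
E = 2k|λ_enc|/r = 2(8.99×10^9)(7.464×10^-5)/(0.503) = 2.67e6 N/C.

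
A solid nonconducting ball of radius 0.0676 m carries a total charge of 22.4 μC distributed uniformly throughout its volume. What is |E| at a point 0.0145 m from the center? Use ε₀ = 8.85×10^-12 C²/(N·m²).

9.45×10^6 N/C

Symmetry ⇒ E = E(r) r̂. Gaussian sphere of radius r = 0.0145 m (r < R).
Only the charge within r is enclosed: Q_enc = Q·(r/R)³ = (22.4 μC)·(0.0145 m/0.0676 m)³ = 2.211×10^-7 C.
By Gauss's law, ∮E·dA = E·4πr² = Q_enc/ε₀.
E = |Q_enc|/(4πε₀r²) = (2.211×10^-7)/(4π·8.85×10^-12·(0.0145)²) = 9.45×10^6 N/C.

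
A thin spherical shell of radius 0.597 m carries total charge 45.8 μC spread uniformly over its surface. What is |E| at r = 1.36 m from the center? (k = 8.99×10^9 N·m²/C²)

E ≈ 2.23×10^5 V/m

Use a concentric Gaussian sphere at r = 1.36 m (r > 0.597 m).
The entire shell is enclosed: Q_enc = 4.58×10^-5 C.
Gauss's law: E·4πr² = Q_enc/ε₀.
E = k|Q_enc|/r² = (8.99×10^9)(4.58e-5)/(1.36)² = 2.23×10^5 N/C.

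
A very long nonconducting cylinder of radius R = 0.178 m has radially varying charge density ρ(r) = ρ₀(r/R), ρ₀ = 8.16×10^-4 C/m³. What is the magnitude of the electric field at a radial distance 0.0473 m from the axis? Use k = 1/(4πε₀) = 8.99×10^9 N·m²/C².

|E| = 3.86×10^5 V/m

Take a coaxial cylindrical Gaussian surface of radius r = 0.0473 m and length L (r < R).
λ_enc = ∫₀^r ρ(r')·2πr' dr' = (2πρ₀/R)·r^3/3 = 1.016×10^-6 C/m.
By Gauss's law (flux through the curved wall only), E·2πrL = λ_enc L/ε₀.
E = 2k|λ_enc|/r = 2(8.99×10^9)(1.016×10^-6)/(0.0473) = 3.86×10^5 N/C.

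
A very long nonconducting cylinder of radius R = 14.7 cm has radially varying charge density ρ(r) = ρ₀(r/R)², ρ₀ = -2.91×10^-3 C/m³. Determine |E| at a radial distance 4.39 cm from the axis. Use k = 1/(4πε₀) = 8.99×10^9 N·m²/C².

3.22×10^5 N/C

Coaxial Gaussian cylinder, radius r = 4.39 cm, length L (r < R).
λ_enc = ∫₀^r ρ(r')·2πr' dr' = (2πρ₀/R²)·r^4/4 = -7.857e-7 C/m.
Gauss's law: E·2πrL = λ_enc L/ε₀.
E = 2k|λ_enc|/r = 2(8.99×10^9)(7.857×10^-7)/(0.0439) = 3.22×10^5 N/C.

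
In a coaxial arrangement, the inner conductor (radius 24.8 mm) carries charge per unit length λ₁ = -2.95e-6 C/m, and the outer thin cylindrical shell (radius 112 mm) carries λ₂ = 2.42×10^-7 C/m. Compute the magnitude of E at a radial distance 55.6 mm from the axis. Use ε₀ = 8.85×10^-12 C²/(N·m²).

9.54e5 V/m

Take a coaxial cylindrical Gaussian surface of radius r = 55.6 mm and length L (between the conductors, 24.8 mm < r < 112 mm).
Only the inner wire is enclosed; the outer shell contributes nothing inside itself. λ_enc = λ₁ = -2.95×10^-6 C/m.
Since E is radial and uniform over the curved surface, Φ = E·2πrL = Q_enc/ε₀ = λ_enc L/ε₀.
E = |λ_enc|/(2πε₀r) = (2.95×10^-6)/(2π·8.85×10^-12·0.0556) = 9.54×10^5 N/C.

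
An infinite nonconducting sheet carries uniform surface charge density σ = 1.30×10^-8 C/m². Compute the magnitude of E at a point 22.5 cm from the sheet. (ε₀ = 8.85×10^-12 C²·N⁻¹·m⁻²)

E = 734 N/C

By planar symmetry E is perpendicular to the sheet and uniform; use a Gaussian pillbox with flat faces of area A on each side of the sheet.
Flux Φ = 2EA and Q_enc = σA, so 2EA = σA/ε₀ ⇒ E = |σ|/(2ε₀), independent of distance.
E = |σ|/(2ε₀) = (1.30×10^-8)/(2·8.85×10^-12) = 734 N/C.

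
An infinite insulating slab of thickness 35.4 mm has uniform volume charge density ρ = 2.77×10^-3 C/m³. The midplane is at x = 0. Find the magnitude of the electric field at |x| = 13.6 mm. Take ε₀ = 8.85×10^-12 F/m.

E = 4.26×10^6 N/C

By symmetry E is perpendicular to the slab. A Gaussian pillbox from −13.6 mm to +13.6 mm (face area A) lies entirely within the slab.
Q_enc = ρ·(2x)·A and flux = 2EA, so 2EA = 2ρxA/ε₀ ⇒ E = |ρ|x/ε₀.
E = (2.77×10^-3)(0.0136)/(8.85×10^-12) = 4.26×10^6 N/C.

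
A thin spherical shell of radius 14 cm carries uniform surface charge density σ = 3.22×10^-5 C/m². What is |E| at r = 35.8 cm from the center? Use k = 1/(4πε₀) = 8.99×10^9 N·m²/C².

5.56×10^5 N/C

Take a concentric spherical Gaussian surface of radius r = 35.8 cm (r > 14 cm).
The entire shell is enclosed: Q_enc = σ·4πR² = (3.22×10^-5)·4π·(0.14)² = 7.931×10^-6 C.
Since E is radial and uniform over the Gaussian sphere, Φ = E·4πr² = Q_enc/ε₀.
E = k|Q_enc|/r² = (8.99×10^9)(7.931×10^-6)/(0.358)² = 5.56×10^5 N/C.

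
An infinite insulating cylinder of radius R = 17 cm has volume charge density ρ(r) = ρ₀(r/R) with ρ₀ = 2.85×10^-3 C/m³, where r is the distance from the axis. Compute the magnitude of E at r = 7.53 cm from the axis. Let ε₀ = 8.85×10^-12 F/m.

3.58e6 N/C

Coaxial Gaussian cylinder, radius r = 7.53 cm, length L (r < R).
Integrating ρ over the cross-section to radius r: λ_enc = (2πρ₀/R) ∫₀^r r'^2 dr' = 2πρ₀ r^3/(3·R) = 1.499e-5 C/m.
By Gauss's law (flux through the curved wall only), E·2πrL = λ_enc L/ε₀.
E = |λ_enc|/(2πε₀r) = (1.499×10^-5)/(2π·8.85×10^-12·0.0753) = 3.58×10^6 N/C.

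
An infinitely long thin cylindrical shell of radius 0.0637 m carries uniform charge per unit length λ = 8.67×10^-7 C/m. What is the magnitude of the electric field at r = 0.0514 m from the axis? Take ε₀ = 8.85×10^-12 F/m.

E = 0 (no enclosed charge)

Take a coaxial cylindrical Gaussian surface of radius r = 0.0514 m and length L (r < 0.0637 m, inside the shell).
No charge is enclosed, so Gauss's law gives E·2πrL = 0 ⇒ E = 0.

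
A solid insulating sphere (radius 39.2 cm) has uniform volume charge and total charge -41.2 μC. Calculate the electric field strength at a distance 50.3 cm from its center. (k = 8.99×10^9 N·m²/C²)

E ≈ 1.46e6 N/C

Take a concentric spherical Gaussian surface of radius r = 50.3 cm (r > R, so the entire charge is enclosed).
Q_enc = -41.2 μC = -4.12×10^-5 C.
Gauss's law: E·4πr² = Q_enc/ε₀.
E = k|Q_enc|/r² = (8.99×10^9)(4.12×10^-5)/(0.503)² = 1.46e6 N/C.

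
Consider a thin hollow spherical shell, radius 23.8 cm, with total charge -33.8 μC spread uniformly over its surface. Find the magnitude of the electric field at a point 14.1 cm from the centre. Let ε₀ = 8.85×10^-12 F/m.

E = 0

Use a concentric Gaussian sphere at r = 14.1 cm (inside the shell, r < 23.8 cm).
No charge lies within this surface, so Q_enc = 0 and Gauss's law gives E·4πr² = 0 ⇒ E = 0.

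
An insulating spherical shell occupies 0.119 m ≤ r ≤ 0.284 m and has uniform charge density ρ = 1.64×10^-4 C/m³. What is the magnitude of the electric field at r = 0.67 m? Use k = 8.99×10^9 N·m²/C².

Take a concentric spherical Gaussian surface of radius r = 0.67 m (r > 0.284 m, enclosing the whole shell).
Q_enc = ρ·(4π/3)(b³ − a³) = (1.64×10^-4)·(4π/3)·((0.284)³ − (0.119)³) = 1.458×10^-5 C.
Since E is radial and uniform over the Gaussian sphere, Φ = E·4πr² = Q_enc/ε₀.
E = k|Q_enc|/r² = (8.99×10^9)(1.458×10^-5)/(0.67)² = 2.92×10^5 N/C.

E ≈ 2.92×10^5 N/C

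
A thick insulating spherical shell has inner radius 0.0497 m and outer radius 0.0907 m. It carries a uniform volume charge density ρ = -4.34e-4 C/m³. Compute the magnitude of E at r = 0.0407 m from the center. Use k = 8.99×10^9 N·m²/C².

E = 0 (no enclosed charge)

Use a concentric Gaussian sphere at r = 0.0407 m (r < 0.0497 m, inside the empty cavity).
No charge is enclosed, so by Gauss's law E·4πr² = 0 ⇒ E = 0.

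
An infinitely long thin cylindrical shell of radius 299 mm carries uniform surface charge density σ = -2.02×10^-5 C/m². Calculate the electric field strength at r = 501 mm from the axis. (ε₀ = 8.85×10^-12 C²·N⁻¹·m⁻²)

Take a coaxial cylindrical Gaussian surface of radius r = 501 mm and length L (r > 299 mm).
The whole shell is enclosed: λ_enc = σ·2πR = (-2.02×10^-5)·2π·(0.299) = -3.795×10^-5 C/m.
Applying ∮E·dA = Q_enc/ε₀ with the end caps contributing no flux:
E = |λ_enc|/(2πε₀r) = (3.795e-5)/(2π·8.85×10^-12·0.501) = 1.36e6 N/C.

1.36×10^6 V/m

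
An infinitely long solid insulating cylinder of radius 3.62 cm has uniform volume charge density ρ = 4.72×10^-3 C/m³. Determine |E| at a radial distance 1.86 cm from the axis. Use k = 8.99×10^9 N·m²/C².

E ≈ 4.96×10^6 N/C

Take a coaxial cylindrical Gaussian surface of radius r = 1.86 cm and length L (r < R).
Enclosed charge per unit length: λ_enc = ρ·πr² = (4.72×10^-3)π(0.0186)² = 5.13e-6 C/m.
Gauss's law: E·2πrL = λ_enc L/ε₀.
E = 2k|λ_enc|/r = 2(8.99×10^9)(5.13×10^-6)/(0.0186) = 4.96×10^6 N/C.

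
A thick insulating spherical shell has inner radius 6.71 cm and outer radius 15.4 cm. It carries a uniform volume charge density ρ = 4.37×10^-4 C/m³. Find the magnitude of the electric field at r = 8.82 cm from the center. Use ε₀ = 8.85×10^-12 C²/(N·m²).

8.13×10^5 V/m

By spherical symmetry E is radial; choose a Gaussian sphere of radius r = 8.82 cm (within the shell material, 6.71 cm < r < 15.4 cm).
Only the shell between 6.71 cm and r is enclosed: Q_enc = ρ·(4π/3)(r³ − a³) = (4.37×10^-4)·(4π/3)·((0.0882)³ − (0.0671)³) = 7.029×10^-7 C.
Gauss's law: E·4πr² = Q_enc/ε₀.
E = |Q_enc|/(4πε₀r²) = (7.029e-7)/(4π·8.85×10^-12·(0.0882)²) = 8.13×10^5 N/C.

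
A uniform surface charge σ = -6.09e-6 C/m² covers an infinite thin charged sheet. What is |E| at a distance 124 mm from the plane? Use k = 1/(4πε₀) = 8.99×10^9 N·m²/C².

|E| = 3.44×10^5 N/C

Choose a cylindrical pillbox piercing the sheet, end faces (area A) parallel to it.
Only the two end caps contribute flux: Φ = 2EA. With Q_enc = σA, Gauss's law gives E = |σ|/(2ε₀).
E = 2πk|σ| = 2π(8.99×10^9)(6.09×10^-6) = 3.44e5 N/C.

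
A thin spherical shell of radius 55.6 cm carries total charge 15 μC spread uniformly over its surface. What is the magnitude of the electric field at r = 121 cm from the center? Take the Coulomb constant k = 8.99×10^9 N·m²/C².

E ≈ 9.21e4 N/C

Take a concentric spherical Gaussian surface of radius r = 121 cm (r > 55.6 cm).
The entire shell is enclosed: Q_enc = 1.50e-5 C.
By Gauss's law, ∮E·dA = E·4πr² = Q_enc/ε₀.
E = k|Q_enc|/r² = (8.99×10^9)(1.50×10^-5)/(1.21)² = 9.21×10^4 N/C.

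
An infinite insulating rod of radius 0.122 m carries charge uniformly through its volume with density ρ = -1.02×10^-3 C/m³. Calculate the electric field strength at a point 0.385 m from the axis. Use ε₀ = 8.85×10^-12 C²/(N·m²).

Take a coaxial cylindrical Gaussian surface of radius r = 0.385 m and length L (r > 0.122 m, full cross-section enclosed).
λ_enc = ρ·πR² = (-1.02e-3)π(0.122)² = -4.769×10^-5 C/m.
Applying ∮E·dA = Q_enc/ε₀ with the end caps contributing no flux:
E = |λ_enc|/(2πε₀r) = (4.769e-5)/(2π·8.85×10^-12·0.385) = 2.23×10^6 N/C.

E ≈ 2.23×10^6 N/C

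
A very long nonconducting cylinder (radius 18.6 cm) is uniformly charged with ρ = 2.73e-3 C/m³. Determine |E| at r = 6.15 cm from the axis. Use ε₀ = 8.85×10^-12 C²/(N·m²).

9.49×10^6 N/C

By cylindrical symmetry E is radial; use a coaxial Gaussian cylinder of radius 6.15 cm and length L (r < R).
Charge inside radius r per length L is ρ·πr²·L, so λ_enc = ρπr² = 3.244e-5 C/m.
By Gauss's law (flux through the curved wall only), E·2πrL = λ_enc L/ε₀.
E = |λ_enc|/(2πε₀r) = (3.244×10^-5)/(2π·8.85×10^-12·0.0615) = 9.49×10^6 N/C.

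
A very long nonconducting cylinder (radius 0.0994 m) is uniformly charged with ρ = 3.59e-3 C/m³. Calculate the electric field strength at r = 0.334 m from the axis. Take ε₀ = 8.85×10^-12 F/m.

|E| = 6.00e6 N/C

Take a coaxial cylindrical Gaussian surface of radius r = 0.334 m and length L (r > 0.0994 m, full cross-section enclosed).
λ_enc = ρ·πR² = (3.59×10^-3)π(0.0994)² = 1.114×10^-4 C/m.
Applying ∮E·dA = Q_enc/ε₀ with the end caps contributing no flux:
E = |λ_enc|/(2πε₀r) = (1.114×10^-4)/(2π·8.85×10^-12·0.334) = 6.00e6 N/C.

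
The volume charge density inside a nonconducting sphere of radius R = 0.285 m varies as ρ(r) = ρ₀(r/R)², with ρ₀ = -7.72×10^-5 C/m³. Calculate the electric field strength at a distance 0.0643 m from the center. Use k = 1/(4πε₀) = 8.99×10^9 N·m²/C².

Symmetry ⇒ E = E(r) r̂. Gaussian sphere of radius r = 0.0643 m (r < R).
Integrate the density: Q_enc = 4π ∫₀^r ρ₀(r'/R)^2 r'² dr' = 4πρ₀ r^5/(5·R²) = -2.626e-9 C.
Applying ∮E·dA = Q_enc/ε₀ with Φ = E(4πr²):
E = k|Q_enc|/r² = (8.99×10^9)(2.626×10^-9)/(0.0643)² = 5.71×10^3 N/C.

E ≈ 5.71×10^3 N/C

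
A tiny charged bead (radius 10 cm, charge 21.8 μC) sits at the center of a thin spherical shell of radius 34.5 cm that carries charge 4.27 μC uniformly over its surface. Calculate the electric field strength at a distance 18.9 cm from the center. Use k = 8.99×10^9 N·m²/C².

Use a concentric Gaussian sphere at r = 18.9 cm (between the bodies, 10 cm < r < 34.5 cm).
The shell at 34.5 cm lies outside the Gaussian surface, so Q_enc = 21.8 μC = 2.18×10^-5 C.
Gauss's law: E·4πr² = Q_enc/ε₀.
E = k|Q_enc|/r² = (8.99×10^9)(2.18e-5)/(0.189)² = 5.49e6 N/C.

5.49e6 V/m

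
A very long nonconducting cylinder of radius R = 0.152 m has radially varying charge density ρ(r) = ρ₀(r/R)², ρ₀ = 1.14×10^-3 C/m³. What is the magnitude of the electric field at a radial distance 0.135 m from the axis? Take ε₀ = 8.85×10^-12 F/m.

|E| ≈ 3.43×10^6 N/C

Coaxial Gaussian cylinder, radius r = 0.135 m, length L (r < R).
λ_enc = ∫₀^r ρ(r')·2πr' dr' = (2πρ₀/R²)·r^4/4 = 2.574×10^-5 C/m.
Gauss's law: E·2πrL = λ_enc L/ε₀.
E = |λ_enc|/(2πε₀r) = (2.574e-5)/(2π·8.85×10^-12·0.135) = 3.43×10^6 N/C.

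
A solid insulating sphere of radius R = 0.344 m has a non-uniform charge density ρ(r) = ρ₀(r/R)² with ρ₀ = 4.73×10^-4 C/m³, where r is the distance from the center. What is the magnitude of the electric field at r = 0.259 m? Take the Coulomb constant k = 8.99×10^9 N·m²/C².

|E| ≈ 1.57e6 N/C

Take a concentric spherical Gaussian surface of radius r = 0.259 m (r < R).
Integrate the density: Q_enc = 4π ∫₀^r ρ₀(r'/R)^2 r'² dr' = 4πρ₀ r^5/(5·R²) = 1.171×10^-5 C.
By Gauss's law, ∮E·dA = E·4πr² = Q_enc/ε₀.
E = k|Q_enc|/r² = (8.99×10^9)(1.171×10^-5)/(0.259)² = 1.57×10^6 N/C.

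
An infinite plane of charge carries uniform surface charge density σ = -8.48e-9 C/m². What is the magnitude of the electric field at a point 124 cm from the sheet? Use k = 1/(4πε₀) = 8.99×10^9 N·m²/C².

E = 479 N/C

Choose a cylindrical pillbox piercing the sheet, end faces (area A) parallel to it.
Only the two end caps contribute flux: Φ = 2EA. With Q_enc = σA, Gauss's law gives E = |σ|/(2ε₀).
E = 2πk|σ| = 2π(8.99×10^9)(8.48e-9) = 479 N/C.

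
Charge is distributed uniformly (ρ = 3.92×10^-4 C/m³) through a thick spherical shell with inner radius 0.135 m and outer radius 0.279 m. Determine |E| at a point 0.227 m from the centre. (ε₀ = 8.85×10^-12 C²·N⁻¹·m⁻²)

|E| = 2.65e6 V/m

Use a concentric Gaussian sphere at r = 0.227 m (within the shell material, 0.135 m < r < 0.279 m).
Only the shell between 0.135 m and r is enclosed: Q_enc = ρ·(4π/3)(r³ − a³) = (3.92e-4)·(4π/3)·((0.227)³ − (0.135)³) = 1.517×10^-5 C.
Gauss's law: E·4πr² = Q_enc/ε₀.
E = |Q_enc|/(4πε₀r²) = (1.517×10^-5)/(4π·8.85×10^-12·(0.227)²) = 2.65e6 N/C.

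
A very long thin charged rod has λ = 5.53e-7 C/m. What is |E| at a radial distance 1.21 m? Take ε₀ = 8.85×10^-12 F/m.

By cylindrical symmetry E is radial; use a coaxial Gaussian cylinder of radius 1.21 m and length L.
Q_enc = λL, so λ_enc = 5.53×10^-7 C/m.
Since E is radial and uniform over the curved surface, Φ = E·2πrL = Q_enc/ε₀ = λ_enc L/ε₀.
E = |λ_enc|/(2πε₀r) = (5.53×10^-7)/(2π·8.85×10^-12·1.21) = 8.22×10^3 N/C.

|E| ≈ 8.22×10^3 N/C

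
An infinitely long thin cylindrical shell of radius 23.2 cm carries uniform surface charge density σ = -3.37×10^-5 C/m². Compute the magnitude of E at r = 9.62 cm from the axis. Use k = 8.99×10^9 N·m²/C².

Coaxial Gaussian cylinder, radius r = 9.62 cm, length L (r < 23.2 cm, inside the shell).
All the surface charge lies outside this cylinder: Q_enc = 0, hence E = 0.

E = 0 (no enclosed charge)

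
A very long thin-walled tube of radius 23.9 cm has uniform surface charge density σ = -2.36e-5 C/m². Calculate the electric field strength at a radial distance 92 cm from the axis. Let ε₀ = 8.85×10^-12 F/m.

Coaxial Gaussian cylinder, radius r = 92 cm, length L (r > 23.9 cm).
The whole shell is enclosed: λ_enc = σ·2πR = (-2.36×10^-5)·2π·(0.239) = -3.544e-5 C/m.
Gauss's law: E·2πrL = λ_enc L/ε₀.
E = |λ_enc|/(2πε₀r) = (3.544×10^-5)/(2π·8.85×10^-12·0.92) = 6.93×10^5 N/C.

|E| ≈ 6.93×10^5 N/C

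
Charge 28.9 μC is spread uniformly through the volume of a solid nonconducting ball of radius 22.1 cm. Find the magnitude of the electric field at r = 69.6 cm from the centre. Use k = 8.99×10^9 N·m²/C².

Take a concentric spherical Gaussian surface of radius r = 69.6 cm (r > R, so the entire charge is enclosed).
Q_enc = 28.9 μC = 2.89e-5 C.
By Gauss's law, ∮E·dA = E·4πr² = Q_enc/ε₀.
E = k|Q_enc|/r² = (8.99×10^9)(2.89×10^-5)/(0.696)² = 5.36e5 N/C.

E = 5.36×10^5 N/C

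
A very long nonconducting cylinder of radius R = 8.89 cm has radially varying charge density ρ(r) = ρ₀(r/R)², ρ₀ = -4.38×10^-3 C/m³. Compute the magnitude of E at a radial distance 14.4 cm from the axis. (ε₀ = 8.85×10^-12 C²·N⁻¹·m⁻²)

6.79×10^6 N/C

Coaxial Gaussian cylinder, radius r = 14.4 cm, length L (r > R, full charge per length enclosed).
λ_enc = 2π ∫₀^R ρ₀(r'/R)^2 r' dr' = 2πρ₀R²/4 = -5.437e-5 C/m.
Applying ∮E·dA = Q_enc/ε₀ with the end caps contributing no flux:
E = |λ_enc|/(2πε₀r) = (5.437×10^-5)/(2π·8.85×10^-12·0.144) = 6.79×10^6 N/C.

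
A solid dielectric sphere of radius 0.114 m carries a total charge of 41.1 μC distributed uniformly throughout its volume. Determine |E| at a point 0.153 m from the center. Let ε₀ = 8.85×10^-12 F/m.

Use a concentric Gaussian sphere at r = 0.153 m (r > R, so the entire charge is enclosed).
Q_enc = 41.1 μC = 4.11×10^-5 C.
By Gauss's law, ∮E·dA = E·4πr² = Q_enc/ε₀.
E = |Q_enc|/(4πε₀r²) = (4.11×10^-5)/(4π·8.85×10^-12·(0.153)²) = 1.58×10^7 N/C.

E = 1.58e7 N/C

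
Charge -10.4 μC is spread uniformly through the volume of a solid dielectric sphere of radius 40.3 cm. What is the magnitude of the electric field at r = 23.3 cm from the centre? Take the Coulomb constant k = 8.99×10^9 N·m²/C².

|E| = 3.33×10^5 V/m

By spherical symmetry E is radial; choose a Gaussian sphere of radius r = 23.3 cm (r < R).
Only the charge within r is enclosed: Q_enc = Q·(r/R)³ = (-10.4 μC)·(23.3 cm/40.3 cm)³ = -2.01×10^-6 C.
Since E is radial and uniform over the Gaussian sphere, Φ = E·4πr² = Q_enc/ε₀.
E = k|Q_enc|/r² = (8.99×10^9)(2.01e-6)/(0.233)² = 3.33e5 N/C.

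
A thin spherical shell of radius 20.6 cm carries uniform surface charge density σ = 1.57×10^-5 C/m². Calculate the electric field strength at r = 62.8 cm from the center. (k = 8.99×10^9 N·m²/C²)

Take a concentric spherical Gaussian surface of radius r = 62.8 cm (r > 20.6 cm).
The entire shell is enclosed: Q_enc = σ·4πR² = (1.57e-5)·4π·(0.206)² = 8.372e-6 C.
Applying ∮E·dA = Q_enc/ε₀ with Φ = E(4πr²):
E = k|Q_enc|/r² = (8.99×10^9)(8.372×10^-6)/(0.628)² = 1.91e5 N/C.

E = 1.91×10^5 N/C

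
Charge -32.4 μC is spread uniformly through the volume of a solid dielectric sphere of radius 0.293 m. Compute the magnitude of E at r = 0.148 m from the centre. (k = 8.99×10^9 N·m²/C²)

E = 1.71×10^6 N/C

Use a concentric Gaussian sphere at r = 0.148 m (r < R).
Only the charge within r is enclosed: Q_enc = Q·(r/R)³ = (-32.4 μC)·(0.148 m/0.293 m)³ = -4.176e-6 C.
Since E is radial and uniform over the Gaussian sphere, Φ = E·4πr² = Q_enc/ε₀.
E = k|Q_enc|/r² = (8.99×10^9)(4.176×10^-6)/(0.148)² = 1.71e6 N/C.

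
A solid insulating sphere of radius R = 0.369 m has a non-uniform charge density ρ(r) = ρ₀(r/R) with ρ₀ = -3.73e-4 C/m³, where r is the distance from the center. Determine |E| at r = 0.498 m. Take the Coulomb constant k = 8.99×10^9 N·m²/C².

|E| = 2.13×10^6 N/C

By spherical symmetry E is radial; choose a Gaussian sphere of radius r = 0.498 m (r > R, all charge enclosed).
Q_enc = 4π ∫₀^R ρ₀(r'/R)^1 r'² dr' = 4πρ₀R³/4 = -5.888×10^-5 C.
Applying ∮E·dA = Q_enc/ε₀ with Φ = E(4πr²):
E = k|Q_enc|/r² = (8.99×10^9)(5.888e-5)/(0.498)² = 2.13×10^6 N/C.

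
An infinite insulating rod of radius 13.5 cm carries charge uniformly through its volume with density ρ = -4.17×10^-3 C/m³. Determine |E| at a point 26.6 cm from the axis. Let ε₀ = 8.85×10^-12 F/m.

Take a coaxial cylindrical Gaussian surface of radius r = 26.6 cm and length L (r > 13.5 cm, full cross-section enclosed).
λ_enc = ρ·πR² = (-4.17×10^-3)π(0.135)² = -2.388×10^-4 C/m.
By Gauss's law (flux through the curved wall only), E·2πrL = λ_enc L/ε₀.
E = |λ_enc|/(2πε₀r) = (2.388×10^-4)/(2π·8.85×10^-12·0.266) = 1.61e7 N/C.

E = 1.61×10^7 N/C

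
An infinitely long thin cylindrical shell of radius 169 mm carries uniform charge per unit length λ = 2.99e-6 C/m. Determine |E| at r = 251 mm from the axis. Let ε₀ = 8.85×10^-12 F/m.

E ≈ 2.14×10^5 N/C

By cylindrical symmetry E is radial; use a coaxial Gaussian cylinder of radius 251 mm and length L (r > 169 mm).
The full line charge is enclosed: λ_enc = 2.99×10^-6 C/m.
By Gauss's law (flux through the curved wall only), E·2πrL = λ_enc L/ε₀.
E = |λ_enc|/(2πε₀r) = (2.99×10^-6)/(2π·8.85×10^-12·0.251) = 2.14×10^5 N/C.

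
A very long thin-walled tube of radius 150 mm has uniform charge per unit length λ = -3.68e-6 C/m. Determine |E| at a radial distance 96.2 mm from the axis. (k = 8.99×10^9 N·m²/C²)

E = 0

Coaxial Gaussian cylinder, radius r = 96.2 mm, length L (r < 150 mm, inside the shell).
No charge is enclosed, so Gauss's law gives E·2πrL = 0 ⇒ E = 0.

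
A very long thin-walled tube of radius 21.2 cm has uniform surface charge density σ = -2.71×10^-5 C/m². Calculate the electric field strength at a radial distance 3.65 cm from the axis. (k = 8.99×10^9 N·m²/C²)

Take a coaxial cylindrical Gaussian surface of radius r = 3.65 cm and length L (r < 21.2 cm, inside the shell).
No charge is enclosed, so Gauss's law gives E·2πrL = 0 ⇒ E = 0.

E = 0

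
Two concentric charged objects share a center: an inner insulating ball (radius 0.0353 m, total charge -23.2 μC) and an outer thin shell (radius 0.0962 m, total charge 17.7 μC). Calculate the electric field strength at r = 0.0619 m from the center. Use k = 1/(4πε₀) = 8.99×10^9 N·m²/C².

E ≈ 5.44e7 N/C

Take a concentric spherical Gaussian surface of radius r = 0.0619 m (between the bodies, 0.0353 m < r < 0.0962 m).
Only the inner charge is enclosed; the outer shell contributes nothing inside itself. Q_enc = -23.2 μC = -2.32×10^-5 C.
Applying ∮E·dA = Q_enc/ε₀ with Φ = E(4πr²):
E = k|Q_enc|/r² = (8.99×10^9)(2.32×10^-5)/(0.0619)² = 5.44e7 N/C.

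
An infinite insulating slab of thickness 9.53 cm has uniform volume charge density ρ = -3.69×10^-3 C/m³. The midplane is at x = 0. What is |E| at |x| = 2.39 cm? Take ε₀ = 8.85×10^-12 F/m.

|E| ≈ 9.97e6 N/C

By symmetry E is perpendicular to the slab. A Gaussian pillbox from −2.39 cm to +2.39 cm (face area A) lies entirely within the slab.
Q_enc = ρ·(2x)·A and flux = 2EA, so 2EA = 2ρxA/ε₀ ⇒ E = |ρ|x/ε₀.
E = (3.69×10^-3)(0.0239)/(8.85×10^-12) = 9.97e6 N/C.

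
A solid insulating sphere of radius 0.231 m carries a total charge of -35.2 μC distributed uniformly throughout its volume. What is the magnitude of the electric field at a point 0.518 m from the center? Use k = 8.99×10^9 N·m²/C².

|E| = 1.18×10^6 V/m

By spherical symmetry E is radial; choose a Gaussian sphere of radius r = 0.518 m (r > R, so the entire charge is enclosed).
Q_enc = -35.2 μC = -3.52e-5 C.
Since E is radial and uniform over the Gaussian sphere, Φ = E·4πr² = Q_enc/ε₀.
E = k|Q_enc|/r² = (8.99×10^9)(3.52×10^-5)/(0.518)² = 1.18×10^6 N/C.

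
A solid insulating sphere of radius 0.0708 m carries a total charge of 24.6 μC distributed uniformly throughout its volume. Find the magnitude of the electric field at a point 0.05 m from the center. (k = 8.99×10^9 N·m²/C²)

|E| = 3.12×10^7 N/C

By spherical symmetry E is radial; choose a Gaussian sphere of radius r = 0.05 m (r < R).
Only the charge within r is enclosed: Q_enc = Q·(r/R)³ = (24.6 μC)·(0.05 m/0.0708 m)³ = 8.665×10^-6 C.
Applying ∮E·dA = Q_enc/ε₀ with Φ = E(4πr²):
E = k|Q_enc|/r² = (8.99×10^9)(8.665×10^-6)/(0.05)² = 3.12e7 N/C.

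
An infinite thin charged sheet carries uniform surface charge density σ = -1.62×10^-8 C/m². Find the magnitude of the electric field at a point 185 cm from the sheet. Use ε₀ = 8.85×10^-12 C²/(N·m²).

E = 915 N/C

By planar symmetry E is perpendicular to the sheet and uniform; use a Gaussian pillbox with flat faces of area A on each side of the sheet.
Only the two end caps contribute flux: Φ = 2EA. With Q_enc = σA, Gauss's law gives E = |σ|/(2ε₀).
E = |σ|/(2ε₀) = (1.62×10^-8)/(2·8.85×10^-12) = 915 N/C.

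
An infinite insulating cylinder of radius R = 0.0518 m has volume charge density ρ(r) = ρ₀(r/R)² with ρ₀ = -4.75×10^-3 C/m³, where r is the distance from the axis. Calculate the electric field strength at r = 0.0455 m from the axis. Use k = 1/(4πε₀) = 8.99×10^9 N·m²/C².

Choose a coaxial cylinder of radius r = 0.0455 m (arbitrary length L) as the Gaussian surface (r < R).
λ_enc = ∫₀^r ρ(r')·2πr' dr' = (2πρ₀/R²)·r^4/4 = -1.192e-5 C/m.
Gauss's law: E·2πrL = λ_enc L/ε₀.
E = 2k|λ_enc|/r = 2(8.99×10^9)(1.192×10^-5)/(0.0455) = 4.71e6 N/C.

|E| ≈ 4.71e6 V/m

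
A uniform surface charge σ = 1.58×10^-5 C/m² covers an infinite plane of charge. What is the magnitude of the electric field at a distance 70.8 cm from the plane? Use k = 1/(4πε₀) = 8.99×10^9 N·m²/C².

E = 8.92×10^5 N/C

Choose a cylindrical pillbox piercing the sheet, end faces (area A) parallel to it.
Flux Φ = 2EA and Q_enc = σA, so 2EA = σA/ε₀ ⇒ E = |σ|/(2ε₀), independent of distance.
E = 2πk|σ| = 2π(8.99×10^9)(1.58×10^-5) = 8.92×10^5 N/C.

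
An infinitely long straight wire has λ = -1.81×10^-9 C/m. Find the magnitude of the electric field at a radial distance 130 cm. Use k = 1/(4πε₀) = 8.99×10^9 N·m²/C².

Choose a coaxial cylinder of radius r = 130 cm (arbitrary length L) as the Gaussian surface.
Q_enc = λL, so λ_enc = -1.81×10^-9 C/m.
Gauss's law: E·2πrL = λ_enc L/ε₀.
E = 2k|λ_enc|/r = 2(8.99×10^9)(1.81×10^-9)/(1.3) = 25 N/C.

E ≈ 25 V/m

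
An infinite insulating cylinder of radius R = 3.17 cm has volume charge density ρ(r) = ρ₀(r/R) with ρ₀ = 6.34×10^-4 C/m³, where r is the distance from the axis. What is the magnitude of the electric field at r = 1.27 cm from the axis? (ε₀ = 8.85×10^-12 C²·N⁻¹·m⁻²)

Coaxial Gaussian cylinder, radius r = 1.27 cm, length L (r < R).
Integrating ρ over the cross-section to radius r: λ_enc = (2πρ₀/R) ∫₀^r r'^2 dr' = 2πρ₀ r^3/(3·R) = 8.58×10^-8 C/m.
Gauss's law: E·2πrL = λ_enc L/ε₀.
E = |λ_enc|/(2πε₀r) = (8.58×10^-8)/(2π·8.85×10^-12·0.0127) = 1.21e5 N/C.

1.21e5 V/m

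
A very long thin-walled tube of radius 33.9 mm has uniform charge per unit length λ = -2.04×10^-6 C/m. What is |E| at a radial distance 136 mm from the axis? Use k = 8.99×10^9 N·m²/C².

Take a coaxial cylindrical Gaussian surface of radius r = 136 mm and length L (r > 33.9 mm).
The full line charge is enclosed: λ_enc = -2.04e-6 C/m.
By Gauss's law (flux through the curved wall only), E·2πrL = λ_enc L/ε₀.
E = 2k|λ_enc|/r = 2(8.99×10^9)(2.04×10^-6)/(0.136) = 2.70×10^5 N/C.

E ≈ 2.70×10^5 N/C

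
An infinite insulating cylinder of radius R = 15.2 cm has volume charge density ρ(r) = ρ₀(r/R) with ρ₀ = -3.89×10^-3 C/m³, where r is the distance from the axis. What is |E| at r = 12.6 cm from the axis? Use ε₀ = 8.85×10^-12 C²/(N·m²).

Take a coaxial cylindrical Gaussian surface of radius r = 12.6 cm and length L (r < R).
Integrating ρ over the cross-section to radius r: λ_enc = (2πρ₀/R) ∫₀^r r'^2 dr' = 2πρ₀ r^3/(3·R) = -1.072×10^-4 C/m.
By Gauss's law (flux through the curved wall only), E·2πrL = λ_enc L/ε₀.
E = |λ_enc|/(2πε₀r) = (1.072×10^-4)/(2π·8.85×10^-12·0.126) = 1.53×10^7 N/C.

E ≈ 1.53×10^7 N/C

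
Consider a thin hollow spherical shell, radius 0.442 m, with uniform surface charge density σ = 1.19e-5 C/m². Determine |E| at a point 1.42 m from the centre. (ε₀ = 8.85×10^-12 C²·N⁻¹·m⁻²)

E = 1.30×10^5 N/C

Use a concentric Gaussian sphere at r = 1.42 m (r > 0.442 m).
The entire shell is enclosed: Q_enc = σ·4πR² = (1.19e-5)·4π·(0.442)² = 2.921×10^-5 C.
Since E is radial and uniform over the Gaussian sphere, Φ = E·4πr² = Q_enc/ε₀.
E = |Q_enc|/(4πε₀r²) = (2.921×10^-5)/(4π·8.85×10^-12·(1.42)²) = 1.30×10^5 N/C.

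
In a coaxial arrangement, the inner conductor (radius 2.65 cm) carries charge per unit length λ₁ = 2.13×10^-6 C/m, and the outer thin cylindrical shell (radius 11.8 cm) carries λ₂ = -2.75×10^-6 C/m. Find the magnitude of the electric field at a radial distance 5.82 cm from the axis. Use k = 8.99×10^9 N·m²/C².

E ≈ 6.58e5 N/C

By cylindrical symmetry E is radial; use a coaxial Gaussian cylinder of radius 5.82 cm and length L (between the conductors, 2.65 cm < r < 11.8 cm).
Only the inner wire is enclosed; the outer shell contributes nothing inside itself. λ_enc = λ₁ = 2.13×10^-6 C/m.
Applying ∮E·dA = Q_enc/ε₀ with the end caps contributing no flux:
E = 2k|λ_enc|/r = 2(8.99×10^9)(2.13×10^-6)/(0.0582) = 6.58×10^5 N/C.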